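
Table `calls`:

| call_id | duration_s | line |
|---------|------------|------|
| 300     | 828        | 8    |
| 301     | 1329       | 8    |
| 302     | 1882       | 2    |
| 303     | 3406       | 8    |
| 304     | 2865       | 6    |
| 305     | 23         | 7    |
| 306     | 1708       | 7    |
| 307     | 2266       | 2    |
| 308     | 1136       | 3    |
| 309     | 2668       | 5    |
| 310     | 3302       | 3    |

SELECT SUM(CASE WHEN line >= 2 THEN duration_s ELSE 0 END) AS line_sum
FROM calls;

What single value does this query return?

call_id=300: ✓ → 828
call_id=301: ✓ → 1329
call_id=302: ✓ → 1882
call_id=303: ✓ → 3406
call_id=304: ✓ → 2865
call_id=305: ✓ → 23
call_id=306: ✓ → 1708
call_id=307: ✓ → 2266
call_id=308: ✓ → 1136
call_id=309: ✓ → 2668
call_id=310: ✓ → 3302
line_sum = 828 + 1329 + 1882 + 3406 + 2865 + 23 + 1708 + 2266 + 1136 + 2668 + 3302 = 21413

21413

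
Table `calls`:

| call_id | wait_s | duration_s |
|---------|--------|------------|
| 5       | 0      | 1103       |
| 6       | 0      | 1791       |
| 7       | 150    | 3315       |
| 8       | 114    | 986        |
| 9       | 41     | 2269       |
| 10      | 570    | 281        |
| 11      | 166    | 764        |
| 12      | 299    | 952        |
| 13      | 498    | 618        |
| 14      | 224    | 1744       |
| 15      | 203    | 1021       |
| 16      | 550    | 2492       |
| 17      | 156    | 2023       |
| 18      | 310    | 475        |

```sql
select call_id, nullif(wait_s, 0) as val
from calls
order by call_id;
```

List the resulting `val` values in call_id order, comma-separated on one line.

NULL, NULL, 150, 114, 41, 570, 166, 299, 498, 224, 203, 550, 156, 310

call_id=5: wait_s=0 vs 0: equal → NULL
call_id=6: wait_s=0 vs 0: equal → NULL
call_id=7: wait_s=150 vs 0: differ → 150
call_id=8: wait_s=114 vs 0: differ → 114
call_id=9: wait_s=41 vs 0: differ → 41
call_id=10: wait_s=570 vs 0: differ → 570
call_id=11: wait_s=166 vs 0: differ → 166
call_id=12: wait_s=299 vs 0: differ → 299
call_id=13: wait_s=498 vs 0: differ → 498
call_id=14: wait_s=224 vs 0: differ → 224
call_id=15: wait_s=203 vs 0: differ → 203
call_id=16: wait_s=550 vs 0: differ → 550
call_id=17: wait_s=156 vs 0: differ → 156
call_id=18: wait_s=310 vs 0: differ → 310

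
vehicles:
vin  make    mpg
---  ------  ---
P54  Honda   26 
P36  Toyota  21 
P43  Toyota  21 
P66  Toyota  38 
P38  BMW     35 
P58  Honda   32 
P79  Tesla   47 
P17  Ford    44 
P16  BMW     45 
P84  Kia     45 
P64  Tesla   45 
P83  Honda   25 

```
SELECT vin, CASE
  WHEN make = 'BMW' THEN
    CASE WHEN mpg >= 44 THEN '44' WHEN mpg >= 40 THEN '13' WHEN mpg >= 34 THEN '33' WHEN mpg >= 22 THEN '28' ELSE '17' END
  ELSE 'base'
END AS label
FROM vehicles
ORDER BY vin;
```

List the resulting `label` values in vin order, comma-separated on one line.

vin=P16: make='BMW' → inner[mpg >= 44] → 44
vin=P17: make='Ford' → outer ELSE → base
vin=P36: make='Toyota' → outer ELSE → base
vin=P38: make='BMW' → inner[mpg >= 34] → 33
vin=P43: make='Toyota' → outer ELSE → base
vin=P54: make='Honda' → outer ELSE → base
vin=P58: make='Honda' → outer ELSE → base
vin=P64: make='Tesla' → outer ELSE → base
vin=P66: make='Toyota' → outer ELSE → base
vin=P79: make='Tesla' → outer ELSE → base
vin=P83: make='Honda' → outer ELSE → base
vin=P84: make='Kia' → outer ELSE → base

44, base, base, 33, base, base, base, base, base, base, base, base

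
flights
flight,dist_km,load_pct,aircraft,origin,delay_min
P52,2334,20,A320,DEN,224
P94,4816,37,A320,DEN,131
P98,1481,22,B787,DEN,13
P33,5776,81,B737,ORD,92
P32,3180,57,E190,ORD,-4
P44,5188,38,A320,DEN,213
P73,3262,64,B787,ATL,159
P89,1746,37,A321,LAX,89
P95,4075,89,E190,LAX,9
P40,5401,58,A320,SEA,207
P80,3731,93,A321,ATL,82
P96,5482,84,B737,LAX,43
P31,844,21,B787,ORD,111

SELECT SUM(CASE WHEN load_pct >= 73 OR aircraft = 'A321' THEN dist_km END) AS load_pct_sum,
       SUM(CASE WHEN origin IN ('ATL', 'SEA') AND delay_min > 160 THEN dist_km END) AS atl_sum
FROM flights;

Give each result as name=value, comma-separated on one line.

[load_pct_sum: load_pct >= 73 OR aircraft = 'A321']
flight=P52: ✗
flight=P94: ✗
flight=P98: ✗
flight=P33: ✓ → 5776
flight=P32: ✗
flight=P44: ✗
flight=P73: ✗
flight=P89: ✓ → 1746
flight=P95: ✓ → 4075
flight=P40: ✗
flight=P80: ✓ → 3731
flight=P96: ✓ → 5482
flight=P31: ✗
load_pct_sum = 5776 + 1746 + 4075 + 3731 + 5482 = 20810
—
[atl_sum: origin IN ('ATL', 'SEA') AND delay_min > 160]
flight=P52: ✗
flight=P94: ✗
flight=P98: ✗
flight=P33: ✗
flight=P32: ✗
flight=P44: ✗
flight=P73: ✗
flight=P89: ✗
flight=P95: ✗
flight=P40: ✓ → 5401
flight=P80: ✗
flight=P96: ✗
flight=P31: ✗
atl_sum = 5401

load_pct_sum=20810, atl_sum=5401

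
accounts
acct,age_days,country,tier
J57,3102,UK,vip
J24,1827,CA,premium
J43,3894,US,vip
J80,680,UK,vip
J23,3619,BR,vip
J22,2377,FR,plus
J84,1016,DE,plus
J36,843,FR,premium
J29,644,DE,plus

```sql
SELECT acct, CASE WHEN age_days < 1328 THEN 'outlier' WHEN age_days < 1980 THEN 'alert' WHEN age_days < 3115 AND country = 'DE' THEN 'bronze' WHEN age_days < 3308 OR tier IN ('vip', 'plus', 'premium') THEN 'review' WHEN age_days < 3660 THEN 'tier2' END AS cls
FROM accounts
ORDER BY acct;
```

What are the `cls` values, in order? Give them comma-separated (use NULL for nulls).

acct=J22: age_days < 3308 OR tier IN ('vip', 'plus', 'premium') → review
acct=J23: age_days < 3308 OR tier IN ('vip', 'plus', 'premium') → review
acct=J24: age_days < 1980 → alert
acct=J29: age_days < 1328 → outlier
acct=J36: age_days < 1328 → outlier
acct=J43: age_days < 3308 OR tier IN ('vip', 'plus', 'premium') → review
acct=J57: age_days < 3308 OR tier IN ('vip', 'plus', 'premium') → review
acct=J80: age_days < 1328 → outlier
acct=J84: age_days < 1328 → outlier

review, review, alert, outlier, outlier, review, review, outlier, outlier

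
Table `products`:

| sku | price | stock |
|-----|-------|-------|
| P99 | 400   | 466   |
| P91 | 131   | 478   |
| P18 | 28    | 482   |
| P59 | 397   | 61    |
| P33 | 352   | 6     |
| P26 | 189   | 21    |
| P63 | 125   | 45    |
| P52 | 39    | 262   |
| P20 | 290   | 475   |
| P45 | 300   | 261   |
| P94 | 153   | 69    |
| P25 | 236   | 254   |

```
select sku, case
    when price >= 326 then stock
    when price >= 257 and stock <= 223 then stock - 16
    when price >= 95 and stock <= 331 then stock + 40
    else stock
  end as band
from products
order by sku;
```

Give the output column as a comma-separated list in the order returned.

sku=P18: ELSE → 482
sku=P20: ELSE → 475
sku=P25: price >= 95 and stock <= 331 → 294
sku=P26: price >= 95 and stock <= 331 → 61
sku=P33: price >= 326 → 6
sku=P45: price >= 95 and stock <= 331 → 301
sku=P52: ELSE → 262
sku=P59: price >= 326 → 61
sku=P63: price >= 95 and stock <= 331 → 85
sku=P91: ELSE → 478
sku=P94: price >= 95 and stock <= 331 → 109
sku=P99: price >= 326 → 466

482, 475, 294, 61, 6, 301, 262, 61, 85, 478, 109, 466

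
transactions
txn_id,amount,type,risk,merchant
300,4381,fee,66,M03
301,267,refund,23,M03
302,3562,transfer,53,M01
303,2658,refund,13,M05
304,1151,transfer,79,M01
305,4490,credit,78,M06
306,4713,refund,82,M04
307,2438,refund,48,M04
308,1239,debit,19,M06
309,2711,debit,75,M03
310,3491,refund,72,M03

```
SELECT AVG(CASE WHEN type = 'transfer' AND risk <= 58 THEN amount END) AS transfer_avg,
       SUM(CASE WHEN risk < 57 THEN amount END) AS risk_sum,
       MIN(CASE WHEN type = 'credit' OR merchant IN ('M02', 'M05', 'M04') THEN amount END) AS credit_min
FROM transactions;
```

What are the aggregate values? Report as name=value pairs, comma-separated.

[transfer_avg: type = 'transfer' AND risk <= 58]
txn_id=300: ✗
txn_id=301: ✗
txn_id=302: ✓ → 3562
txn_id=303: ✗
txn_id=304: ✗
txn_id=305: ✗
txn_id=306: ✗
txn_id=307: ✗
txn_id=308: ✗
txn_id=309: ✗
txn_id=310: ✗
transfer_avg = 3562
—
[risk_sum: risk < 57]
txn_id=300: ✗
txn_id=301: ✓ → 267
txn_id=302: ✓ → 3562
txn_id=303: ✓ → 2658
txn_id=304: ✗
txn_id=305: ✗
txn_id=306: ✗
txn_id=307: ✓ → 2438
txn_id=308: ✓ → 1239
txn_id=309: ✗
txn_id=310: ✗
risk_sum = 267 + 3562 + 2658 + 2438 + 1239 = 10164
—
[credit_min: type = 'credit' OR merchant IN ('M02', 'M05', 'M04')]
txn_id=300: ✗
txn_id=301: ✗
txn_id=302: ✗
txn_id=303: ✓ → 2658
txn_id=304: ✗
txn_id=305: ✓ → 4490
txn_id=306: ✓ → 4713
txn_id=307: ✓ → 2438
txn_id=308: ✗
txn_id=309: ✗
txn_id=310: ✗
credit_min = MIN(2658, 4490, 4713, 2438) = 2438

transfer_avg=3562, risk_sum=10164, credit_min=2438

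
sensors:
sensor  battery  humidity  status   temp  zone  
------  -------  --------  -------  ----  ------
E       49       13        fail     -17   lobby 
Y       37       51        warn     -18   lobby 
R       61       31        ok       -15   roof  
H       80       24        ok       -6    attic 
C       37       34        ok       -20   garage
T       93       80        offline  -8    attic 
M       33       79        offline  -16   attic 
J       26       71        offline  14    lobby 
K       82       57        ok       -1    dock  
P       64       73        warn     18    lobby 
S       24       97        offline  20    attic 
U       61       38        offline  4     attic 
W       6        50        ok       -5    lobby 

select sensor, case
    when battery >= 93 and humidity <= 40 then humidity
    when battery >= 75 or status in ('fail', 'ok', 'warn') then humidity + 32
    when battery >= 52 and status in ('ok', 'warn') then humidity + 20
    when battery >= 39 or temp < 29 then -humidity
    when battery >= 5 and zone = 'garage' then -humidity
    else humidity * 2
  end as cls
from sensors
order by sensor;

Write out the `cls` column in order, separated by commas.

sensor=C: battery >= 75 or status in ('fail', 'ok', 'warn') → 66
sensor=E: battery >= 75 or status in ('fail', 'ok', 'warn') → 45
sensor=H: battery >= 75 or status in ('fail', 'ok', 'warn') → 56
sensor=J: battery >= 39 or temp < 29 → -71
sensor=K: battery >= 75 or status in ('fail', 'ok', 'warn') → 89
sensor=M: battery >= 39 or temp < 29 → -79
sensor=P: battery >= 75 or status in ('fail', 'ok', 'warn') → 105
sensor=R: battery >= 75 or status in ('fail', 'ok', 'warn') → 63
sensor=S: battery >= 39 or temp < 29 → -97
sensor=T: battery >= 75 or status in ('fail', 'ok', 'warn') → 112
sensor=U: battery >= 39 or temp < 29 → -38
sensor=W: battery >= 75 or status in ('fail', 'ok', 'warn') → 82
sensor=Y: battery >= 75 or status in ('fail', 'ok', 'warn') → 83

66, 45, 56, -71, 89, -79, 105, 63, -97, 112, -38, 82, 83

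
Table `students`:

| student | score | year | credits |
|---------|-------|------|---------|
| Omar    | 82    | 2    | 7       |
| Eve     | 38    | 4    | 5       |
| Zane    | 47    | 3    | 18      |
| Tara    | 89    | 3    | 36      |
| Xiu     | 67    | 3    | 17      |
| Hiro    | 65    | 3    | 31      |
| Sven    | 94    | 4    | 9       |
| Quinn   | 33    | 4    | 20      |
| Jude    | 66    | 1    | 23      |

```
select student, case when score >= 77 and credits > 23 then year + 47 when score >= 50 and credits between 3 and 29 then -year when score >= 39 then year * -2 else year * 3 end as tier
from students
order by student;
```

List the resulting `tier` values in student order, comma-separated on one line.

student=Eve: ELSE → 12
student=Hiro: score >= 39 → -6
student=Jude: score >= 50 and credits between 3 and 29 → -1
student=Omar: score >= 50 and credits between 3 and 29 → -2
student=Quinn: ELSE → 12
student=Sven: score >= 50 and credits between 3 and 29 → -4
student=Tara: score >= 77 and credits > 23 → 50
student=Xiu: score >= 50 and credits between 3 and 29 → -3
student=Zane: score >= 39 → -6

12, -6, -1, -2, 12, -4, 50, -3, -6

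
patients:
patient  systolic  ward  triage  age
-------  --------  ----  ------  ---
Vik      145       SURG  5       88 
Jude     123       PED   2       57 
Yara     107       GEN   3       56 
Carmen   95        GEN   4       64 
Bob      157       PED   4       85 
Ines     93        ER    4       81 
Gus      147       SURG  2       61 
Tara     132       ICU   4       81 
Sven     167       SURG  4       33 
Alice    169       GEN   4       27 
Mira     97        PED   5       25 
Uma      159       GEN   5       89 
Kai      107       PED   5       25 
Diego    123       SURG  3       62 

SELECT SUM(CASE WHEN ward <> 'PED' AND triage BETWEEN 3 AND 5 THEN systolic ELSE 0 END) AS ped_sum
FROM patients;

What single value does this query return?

1190

patient=Vik: ✓ → 145
patient=Jude: ✗
patient=Yara: ✓ → 107
patient=Carmen: ✓ → 95
patient=Bob: ✗
patient=Ines: ✓ → 93
patient=Gus: ✗
patient=Tara: ✓ → 132
patient=Sven: ✓ → 167
patient=Alice: ✓ → 169
patient=Mira: ✗
patient=Uma: ✓ → 159
patient=Kai: ✗
patient=Diego: ✓ → 123
ped_sum = 145 + 107 + 95 + 93 + 132 + 167 + 169 + 159 + 123 = 1190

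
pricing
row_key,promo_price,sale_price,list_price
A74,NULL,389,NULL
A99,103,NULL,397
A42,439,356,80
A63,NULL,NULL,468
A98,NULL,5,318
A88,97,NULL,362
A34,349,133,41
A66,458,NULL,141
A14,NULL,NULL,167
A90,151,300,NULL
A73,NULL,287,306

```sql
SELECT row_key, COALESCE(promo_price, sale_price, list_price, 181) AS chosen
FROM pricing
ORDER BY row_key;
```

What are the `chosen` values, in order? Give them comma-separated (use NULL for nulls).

row_key=A14: promo_price=NULL, sale_price=NULL, list_price=167 → 167
row_key=A34: promo_price=349 → 349
row_key=A42: promo_price=439 → 439
row_key=A63: promo_price=NULL, sale_price=NULL, list_price=468 → 468
row_key=A66: promo_price=458 → 458
row_key=A73: promo_price=NULL, sale_price=287 → 287
row_key=A74: promo_price=NULL, sale_price=389 → 389
row_key=A88: promo_price=97 → 97
row_key=A90: promo_price=151 → 151
row_key=A98: promo_price=NULL, sale_price=5 → 5
row_key=A99: promo_price=103 → 103

167, 349, 439, 468, 458, 287, 389, 97, 151, 5, 103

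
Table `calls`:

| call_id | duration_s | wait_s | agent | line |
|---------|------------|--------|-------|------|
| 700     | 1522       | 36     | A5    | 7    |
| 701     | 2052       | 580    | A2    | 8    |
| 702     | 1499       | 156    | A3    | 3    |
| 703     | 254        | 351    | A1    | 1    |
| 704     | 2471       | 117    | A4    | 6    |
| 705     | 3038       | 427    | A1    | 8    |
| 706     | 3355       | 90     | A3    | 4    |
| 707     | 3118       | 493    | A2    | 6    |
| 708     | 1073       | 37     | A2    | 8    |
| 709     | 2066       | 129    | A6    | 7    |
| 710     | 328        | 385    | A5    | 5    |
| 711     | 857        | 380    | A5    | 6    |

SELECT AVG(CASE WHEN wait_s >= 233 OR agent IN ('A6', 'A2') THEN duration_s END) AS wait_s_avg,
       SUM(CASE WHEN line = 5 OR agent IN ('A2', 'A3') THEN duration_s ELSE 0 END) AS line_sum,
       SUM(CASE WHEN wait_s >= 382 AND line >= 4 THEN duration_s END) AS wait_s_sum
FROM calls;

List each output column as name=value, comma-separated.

[wait_s_avg: wait_s >= 233 OR agent IN ('A6', 'A2')]
call_id=700: ✗
call_id=701: ✓ → 2052
call_id=702: ✗
call_id=703: ✓ → 254
call_id=704: ✗
call_id=705: ✓ → 3038
call_id=706: ✗
call_id=707: ✓ → 3118
call_id=708: ✓ → 1073
call_id=709: ✓ → 2066
call_id=710: ✓ → 328
call_id=711: ✓ → 857
wait_s_avg = (2052 + 254 + 3038 + 3118 + 1073 + 2066 + 328 + 857) / 8 = 1598.25
—
[line_sum: line = 5 OR agent IN ('A2', 'A3')]
call_id=700: ✗
call_id=701: ✓ → 2052
call_id=702: ✓ → 1499
call_id=703: ✗
call_id=704: ✗
call_id=705: ✗
call_id=706: ✓ → 3355
call_id=707: ✓ → 3118
call_id=708: ✓ → 1073
call_id=709: ✗
call_id=710: ✓ → 328
call_id=711: ✗
line_sum = 2052 + 1499 + 3355 + 3118 + 1073 + 328 = 11425
—
[wait_s_sum: wait_s >= 382 AND line >= 4]
call_id=700: ✗
call_id=701: ✓ → 2052
call_id=702: ✗
call_id=703: ✗
call_id=704: ✗
call_id=705: ✓ → 3038
call_id=706: ✗
call_id=707: ✓ → 3118
call_id=708: ✗
call_id=709: ✗
call_id=710: ✓ → 328
call_id=711: ✗
wait_s_sum = 2052 + 3038 + 3118 + 328 = 8536

wait_s_avg=1598.25, line_sum=11425, wait_s_sum=8536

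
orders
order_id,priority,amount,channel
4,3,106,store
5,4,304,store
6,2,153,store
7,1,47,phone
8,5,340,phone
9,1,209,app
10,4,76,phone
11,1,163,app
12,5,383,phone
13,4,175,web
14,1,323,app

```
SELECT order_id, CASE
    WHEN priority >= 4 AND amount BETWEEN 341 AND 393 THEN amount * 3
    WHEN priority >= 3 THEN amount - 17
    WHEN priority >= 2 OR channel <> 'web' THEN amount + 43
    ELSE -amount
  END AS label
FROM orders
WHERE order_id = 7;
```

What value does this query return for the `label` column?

order_id = 7: priority=1, amount=47, channel=phone.
priority >= 4 AND amount BETWEEN 341 AND 393 → false
priority >= 3 → false
priority >= 2 OR channel <> 'web' → true → 90

90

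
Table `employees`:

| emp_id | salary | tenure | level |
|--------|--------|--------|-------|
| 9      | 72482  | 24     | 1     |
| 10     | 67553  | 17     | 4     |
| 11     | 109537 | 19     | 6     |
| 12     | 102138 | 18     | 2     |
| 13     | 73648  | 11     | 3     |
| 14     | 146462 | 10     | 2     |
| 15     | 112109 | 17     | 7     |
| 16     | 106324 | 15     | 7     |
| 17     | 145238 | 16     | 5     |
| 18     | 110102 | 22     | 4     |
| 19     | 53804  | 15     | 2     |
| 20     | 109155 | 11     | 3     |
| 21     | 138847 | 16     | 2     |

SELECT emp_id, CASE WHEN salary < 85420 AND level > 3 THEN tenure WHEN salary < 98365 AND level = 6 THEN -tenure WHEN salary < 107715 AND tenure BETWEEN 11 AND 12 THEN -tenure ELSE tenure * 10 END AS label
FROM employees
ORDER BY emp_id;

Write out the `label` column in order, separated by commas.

emp_id=9: ELSE → 240
emp_id=10: salary < 85420 AND level > 3 → 17
emp_id=11: ELSE → 190
emp_id=12: ELSE → 180
emp_id=13: salary < 107715 AND tenure BETWEEN 11 AND 12 → -11
emp_id=14: ELSE → 100
emp_id=15: ELSE → 170
emp_id=16: ELSE → 150
emp_id=17: ELSE → 160
emp_id=18: ELSE → 220
emp_id=19: ELSE → 150
emp_id=20: ELSE → 110
emp_id=21: ELSE → 160

240, 17, 190, 180, -11, 100, 170, 150, 160, 220, 150, 110, 160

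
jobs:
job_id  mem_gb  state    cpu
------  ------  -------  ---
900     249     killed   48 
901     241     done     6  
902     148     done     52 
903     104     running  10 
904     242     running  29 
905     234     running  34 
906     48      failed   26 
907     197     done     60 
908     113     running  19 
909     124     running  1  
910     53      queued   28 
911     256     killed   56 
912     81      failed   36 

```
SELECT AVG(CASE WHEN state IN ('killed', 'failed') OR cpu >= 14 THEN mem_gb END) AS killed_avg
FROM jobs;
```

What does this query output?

job_id=900: ✓ → 249
job_id=901: ✗
job_id=902: ✓ → 148
job_id=903: ✗
job_id=904: ✓ → 242
job_id=905: ✓ → 234
job_id=906: ✓ → 48
job_id=907: ✓ → 197
job_id=908: ✓ → 113
job_id=909: ✗
job_id=910: ✓ → 53
job_id=911: ✓ → 256
job_id=912: ✓ → 81
killed_avg = (249 + 148 + 242 + 234 + 48 + 197 + 113 + 53 + 256 + 81) / 10 = 162.1

162.1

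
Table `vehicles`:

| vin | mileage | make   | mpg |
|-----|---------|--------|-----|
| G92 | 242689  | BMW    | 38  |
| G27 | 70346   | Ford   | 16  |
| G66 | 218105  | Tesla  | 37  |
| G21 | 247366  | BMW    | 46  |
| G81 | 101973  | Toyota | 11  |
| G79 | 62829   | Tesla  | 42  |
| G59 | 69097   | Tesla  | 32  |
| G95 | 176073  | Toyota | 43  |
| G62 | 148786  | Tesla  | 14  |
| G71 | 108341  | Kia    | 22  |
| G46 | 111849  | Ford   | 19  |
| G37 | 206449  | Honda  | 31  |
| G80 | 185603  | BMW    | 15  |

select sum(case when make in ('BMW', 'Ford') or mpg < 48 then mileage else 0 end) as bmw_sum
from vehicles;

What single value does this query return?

1949506

vin=G92: ✓ → 242689
vin=G27: ✓ → 70346
vin=G66: ✓ → 218105
vin=G21: ✓ → 247366
vin=G81: ✓ → 101973
vin=G79: ✓ → 62829
vin=G59: ✓ → 69097
vin=G95: ✓ → 176073
vin=G62: ✓ → 148786
vin=G71: ✓ → 108341
vin=G46: ✓ → 111849
vin=G37: ✓ → 206449
vin=G80: ✓ → 185603
bmw_sum = 242689 + 70346 + 218105 + 247366 + 101973 + 62829 + 69097 + 176073 + 148786 + 108341 + 111849 + 206449 + 185603 = 1949506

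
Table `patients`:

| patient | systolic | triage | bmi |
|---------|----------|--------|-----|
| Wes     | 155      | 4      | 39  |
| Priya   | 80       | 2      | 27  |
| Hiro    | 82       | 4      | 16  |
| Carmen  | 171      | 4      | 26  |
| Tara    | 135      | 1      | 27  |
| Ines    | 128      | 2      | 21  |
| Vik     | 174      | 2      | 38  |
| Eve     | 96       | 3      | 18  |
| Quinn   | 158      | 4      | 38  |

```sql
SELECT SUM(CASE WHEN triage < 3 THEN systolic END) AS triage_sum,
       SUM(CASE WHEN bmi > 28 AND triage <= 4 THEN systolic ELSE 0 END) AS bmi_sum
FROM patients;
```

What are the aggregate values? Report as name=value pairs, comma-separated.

[triage_sum: triage < 3]
patient=Wes: ✗
patient=Priya: ✓ → 80
patient=Hiro: ✗
patient=Carmen: ✗
patient=Tara: ✓ → 135
patient=Ines: ✓ → 128
patient=Vik: ✓ → 174
patient=Eve: ✗
patient=Quinn: ✗
triage_sum = 80 + 135 + 128 + 174 = 517
—
[bmi_sum: bmi > 28 AND triage <= 4]
patient=Wes: ✓ → 155
patient=Priya: ✗
patient=Hiro: ✗
patient=Carmen: ✗
patient=Tara: ✗
patient=Ines: ✗
patient=Vik: ✓ → 174
patient=Eve: ✗
patient=Quinn: ✓ → 158
bmi_sum = 155 + 174 + 158 = 487

triage_sum=517, bmi_sum=487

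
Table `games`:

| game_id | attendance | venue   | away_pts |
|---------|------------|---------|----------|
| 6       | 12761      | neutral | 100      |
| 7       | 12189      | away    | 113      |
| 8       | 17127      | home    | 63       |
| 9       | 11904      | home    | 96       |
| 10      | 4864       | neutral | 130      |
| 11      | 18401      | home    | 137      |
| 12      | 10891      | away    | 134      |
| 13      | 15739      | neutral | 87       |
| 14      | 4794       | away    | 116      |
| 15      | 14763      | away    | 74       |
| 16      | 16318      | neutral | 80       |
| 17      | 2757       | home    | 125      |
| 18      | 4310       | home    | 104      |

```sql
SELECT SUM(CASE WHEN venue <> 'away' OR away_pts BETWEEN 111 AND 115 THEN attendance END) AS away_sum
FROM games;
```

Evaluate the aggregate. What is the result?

116370

game_id=6: ✓ → 12761
game_id=7: ✓ → 12189
game_id=8: ✓ → 17127
game_id=9: ✓ → 11904
game_id=10: ✓ → 4864
game_id=11: ✓ → 18401
game_id=12: ✗
game_id=13: ✓ → 15739
game_id=14: ✗
game_id=15: ✗
game_id=16: ✓ → 16318
game_id=17: ✓ → 2757
game_id=18: ✓ → 4310
away_sum = 12761 + 12189 + 17127 + 11904 + 4864 + 18401 + 15739 + 16318 + 2757 + 4310 = 116370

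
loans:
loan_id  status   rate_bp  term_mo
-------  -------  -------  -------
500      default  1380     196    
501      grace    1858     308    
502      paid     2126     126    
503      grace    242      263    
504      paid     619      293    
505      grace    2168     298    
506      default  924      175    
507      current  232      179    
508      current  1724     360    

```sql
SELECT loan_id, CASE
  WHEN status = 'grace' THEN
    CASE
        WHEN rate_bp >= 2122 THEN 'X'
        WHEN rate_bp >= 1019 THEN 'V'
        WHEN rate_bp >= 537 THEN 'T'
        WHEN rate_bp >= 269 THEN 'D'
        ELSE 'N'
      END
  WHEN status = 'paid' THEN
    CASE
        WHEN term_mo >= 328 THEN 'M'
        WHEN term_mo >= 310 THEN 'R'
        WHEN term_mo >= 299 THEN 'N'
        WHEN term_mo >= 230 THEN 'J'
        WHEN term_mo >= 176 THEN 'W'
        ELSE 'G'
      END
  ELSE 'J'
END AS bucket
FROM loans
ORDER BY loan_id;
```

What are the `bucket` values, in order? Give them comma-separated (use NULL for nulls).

loan_id=500: status='default' → outer ELSE → J
loan_id=501: status='grace' → inner[rate_bp >= 1019] → V
loan_id=502: status='paid' → inner[ELSE] → G
loan_id=503: status='grace' → inner[ELSE] → N
loan_id=504: status='paid' → inner[term_mo >= 230] → J
loan_id=505: status='grace' → inner[rate_bp >= 2122] → X
loan_id=506: status='default' → outer ELSE → J
loan_id=507: status='current' → outer ELSE → J
loan_id=508: status='current' → outer ELSE → J

J, V, G, N, J, X, J, J, J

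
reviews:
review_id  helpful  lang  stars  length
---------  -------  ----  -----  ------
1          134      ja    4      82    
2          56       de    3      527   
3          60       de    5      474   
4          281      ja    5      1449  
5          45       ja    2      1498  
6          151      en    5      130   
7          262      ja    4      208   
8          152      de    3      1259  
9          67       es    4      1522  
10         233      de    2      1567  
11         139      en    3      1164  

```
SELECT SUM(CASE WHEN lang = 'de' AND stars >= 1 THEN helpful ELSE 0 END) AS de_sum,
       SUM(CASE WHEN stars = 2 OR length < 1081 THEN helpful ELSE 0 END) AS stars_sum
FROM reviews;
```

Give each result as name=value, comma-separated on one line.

de_sum=501, stars_sum=941

[de_sum: lang = 'de' AND stars >= 1]
review_id=1: ✗
review_id=2: ✓ → 56
review_id=3: ✓ → 60
review_id=4: ✗
review_id=5: ✗
review_id=6: ✗
review_id=7: ✗
review_id=8: ✓ → 152
review_id=9: ✗
review_id=10: ✓ → 233
review_id=11: ✗
de_sum = 56 + 60 + 152 + 233 = 501
—
[stars_sum: stars = 2 OR length < 1081]
review_id=1: ✓ → 134
review_id=2: ✓ → 56
review_id=3: ✓ → 60
review_id=4: ✗
review_id=5: ✓ → 45
review_id=6: ✓ → 151
review_id=7: ✓ → 262
review_id=8: ✗
review_id=9: ✗
review_id=10: ✓ → 233
review_id=11: ✗
stars_sum = 134 + 56 + 60 + 45 + 151 + 262 + 233 = 941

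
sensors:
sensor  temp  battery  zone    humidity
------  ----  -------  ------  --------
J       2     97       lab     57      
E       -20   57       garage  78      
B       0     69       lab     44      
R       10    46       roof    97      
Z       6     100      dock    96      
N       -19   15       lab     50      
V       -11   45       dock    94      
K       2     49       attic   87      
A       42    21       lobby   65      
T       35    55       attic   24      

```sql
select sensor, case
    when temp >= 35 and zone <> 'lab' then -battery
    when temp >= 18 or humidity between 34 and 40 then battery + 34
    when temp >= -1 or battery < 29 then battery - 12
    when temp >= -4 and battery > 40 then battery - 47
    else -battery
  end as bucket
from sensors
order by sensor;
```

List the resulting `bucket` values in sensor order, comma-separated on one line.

-21, 57, -57, 85, 37, 3, 34, -55, -45, 88

sensor=A: temp >= 35 and zone <> 'lab' → -21
sensor=B: temp >= -1 or battery < 29 → 57
sensor=E: ELSE → -57
sensor=J: temp >= -1 or battery < 29 → 85
sensor=K: temp >= -1 or battery < 29 → 37
sensor=N: temp >= -1 or battery < 29 → 3
sensor=R: temp >= -1 or battery < 29 → 34
sensor=T: temp >= 35 and zone <> 'lab' → -55
sensor=V: ELSE → -45
sensor=Z: temp >= -1 or battery < 29 → 88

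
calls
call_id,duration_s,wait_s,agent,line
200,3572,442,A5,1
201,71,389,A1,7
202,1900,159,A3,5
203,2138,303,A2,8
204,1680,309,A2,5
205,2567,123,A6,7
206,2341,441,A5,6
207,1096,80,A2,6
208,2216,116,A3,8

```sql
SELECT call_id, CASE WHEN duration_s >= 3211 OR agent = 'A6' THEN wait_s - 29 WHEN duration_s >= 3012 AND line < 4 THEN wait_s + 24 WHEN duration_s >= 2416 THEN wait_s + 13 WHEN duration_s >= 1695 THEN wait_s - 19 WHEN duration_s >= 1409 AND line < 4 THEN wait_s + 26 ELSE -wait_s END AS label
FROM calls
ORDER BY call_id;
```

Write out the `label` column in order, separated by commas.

call_id=200: duration_s >= 3211 OR agent = 'A6' → 413
call_id=201: ELSE → -389
call_id=202: duration_s >= 1695 → 140
call_id=203: duration_s >= 1695 → 284
call_id=204: ELSE → -309
call_id=205: duration_s >= 3211 OR agent = 'A6' → 94
call_id=206: duration_s >= 1695 → 422
call_id=207: ELSE → -80
call_id=208: duration_s >= 1695 → 97

413, -389, 140, 284, -309, 94, 422, -80, 97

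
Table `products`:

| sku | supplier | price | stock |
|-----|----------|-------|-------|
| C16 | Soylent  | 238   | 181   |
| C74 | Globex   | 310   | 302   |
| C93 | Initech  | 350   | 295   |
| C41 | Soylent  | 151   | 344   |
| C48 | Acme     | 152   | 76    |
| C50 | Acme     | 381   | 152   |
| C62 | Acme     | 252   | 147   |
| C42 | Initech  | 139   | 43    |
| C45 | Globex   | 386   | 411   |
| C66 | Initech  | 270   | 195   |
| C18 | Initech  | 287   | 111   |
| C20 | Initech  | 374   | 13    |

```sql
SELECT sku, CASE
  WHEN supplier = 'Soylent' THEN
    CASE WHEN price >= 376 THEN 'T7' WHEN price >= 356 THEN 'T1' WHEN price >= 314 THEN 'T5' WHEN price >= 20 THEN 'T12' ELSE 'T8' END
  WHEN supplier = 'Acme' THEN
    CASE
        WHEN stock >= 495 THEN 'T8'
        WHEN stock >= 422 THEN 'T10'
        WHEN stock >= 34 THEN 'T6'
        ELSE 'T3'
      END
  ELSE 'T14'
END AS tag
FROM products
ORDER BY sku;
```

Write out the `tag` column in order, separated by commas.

T12, T14, T14, T12, T14, T14, T6, T6, T6, T14, T14, T14

sku=C16: supplier='Soylent' → inner[price >= 20] → T12
sku=C18: supplier='Initech' → outer ELSE → T14
sku=C20: supplier='Initech' → outer ELSE → T14
sku=C41: supplier='Soylent' → inner[price >= 20] → T12
sku=C42: supplier='Initech' → outer ELSE → T14
sku=C45: supplier='Globex' → outer ELSE → T14
sku=C48: supplier='Acme' → inner[stock >= 34] → T6
sku=C50: supplier='Acme' → inner[stock >= 34] → T6
sku=C62: supplier='Acme' → inner[stock >= 34] → T6
sku=C66: supplier='Initech' → outer ELSE → T14
sku=C74: supplier='Globex' → outer ELSE → T14
sku=C93: supplier='Initech' → outer ELSE → T14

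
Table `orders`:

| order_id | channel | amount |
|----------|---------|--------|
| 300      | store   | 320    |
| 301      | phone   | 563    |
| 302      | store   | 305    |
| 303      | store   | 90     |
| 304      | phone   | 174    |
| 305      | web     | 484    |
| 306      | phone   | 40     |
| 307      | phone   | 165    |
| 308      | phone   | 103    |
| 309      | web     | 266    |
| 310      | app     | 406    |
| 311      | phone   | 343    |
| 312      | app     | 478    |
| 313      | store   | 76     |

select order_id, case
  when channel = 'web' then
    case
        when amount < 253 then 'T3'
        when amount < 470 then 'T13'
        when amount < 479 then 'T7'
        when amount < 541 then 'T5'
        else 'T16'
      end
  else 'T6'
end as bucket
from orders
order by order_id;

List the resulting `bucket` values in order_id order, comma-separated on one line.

order_id=300: channel='store' → outer ELSE → T6
order_id=301: channel='phone' → outer ELSE → T6
order_id=302: channel='store' → outer ELSE → T6
order_id=303: channel='store' → outer ELSE → T6
order_id=304: channel='phone' → outer ELSE → T6
order_id=305: channel='web' → inner[amount < 541] → T5
order_id=306: channel='phone' → outer ELSE → T6
order_id=307: channel='phone' → outer ELSE → T6
order_id=308: channel='phone' → outer ELSE → T6
order_id=309: channel='web' → inner[amount < 470] → T13
order_id=310: channel='app' → outer ELSE → T6
order_id=311: channel='phone' → outer ELSE → T6
order_id=312: channel='app' → outer ELSE → T6
order_id=313: channel='store' → outer ELSE → T6

T6, T6, T6, T6, T6, T5, T6, T6, T6, T13, T6, T6, T6, T6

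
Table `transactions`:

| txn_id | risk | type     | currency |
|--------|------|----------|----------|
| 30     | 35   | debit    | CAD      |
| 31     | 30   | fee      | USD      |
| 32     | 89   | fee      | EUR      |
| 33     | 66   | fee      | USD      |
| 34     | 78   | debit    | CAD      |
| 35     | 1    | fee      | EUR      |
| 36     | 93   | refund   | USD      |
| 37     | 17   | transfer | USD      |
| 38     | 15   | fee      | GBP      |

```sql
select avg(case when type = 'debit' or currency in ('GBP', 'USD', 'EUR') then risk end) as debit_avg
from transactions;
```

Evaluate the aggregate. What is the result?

47.1111111111

txn_id=30: ✓ → 35
txn_id=31: ✓ → 30
txn_id=32: ✓ → 89
txn_id=33: ✓ → 66
txn_id=34: ✓ → 78
txn_id=35: ✓ → 1
txn_id=36: ✓ → 93
txn_id=37: ✓ → 17
txn_id=38: ✓ → 15
debit_avg = (35 + 30 + 89 + 66 + 78 + 1 + 93 + 17 + 15) / 9 = 47.1111111111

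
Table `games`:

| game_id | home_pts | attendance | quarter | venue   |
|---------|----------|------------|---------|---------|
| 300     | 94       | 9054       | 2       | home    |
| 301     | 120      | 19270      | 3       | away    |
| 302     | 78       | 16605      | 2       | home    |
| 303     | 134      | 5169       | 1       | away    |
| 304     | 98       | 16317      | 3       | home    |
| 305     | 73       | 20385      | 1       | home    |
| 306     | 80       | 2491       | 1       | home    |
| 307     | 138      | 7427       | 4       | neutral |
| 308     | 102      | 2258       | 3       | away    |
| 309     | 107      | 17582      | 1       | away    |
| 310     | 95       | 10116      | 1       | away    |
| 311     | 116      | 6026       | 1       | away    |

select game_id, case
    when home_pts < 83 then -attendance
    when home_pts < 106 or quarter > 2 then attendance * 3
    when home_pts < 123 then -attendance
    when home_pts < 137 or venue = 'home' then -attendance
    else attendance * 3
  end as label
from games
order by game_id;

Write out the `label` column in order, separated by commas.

game_id=300: home_pts < 106 or quarter > 2 → 27162
game_id=301: home_pts < 106 or quarter > 2 → 57810
game_id=302: home_pts < 83 → -16605
game_id=303: home_pts < 137 or venue = 'home' → -5169
game_id=304: home_pts < 106 or quarter > 2 → 48951
game_id=305: home_pts < 83 → -20385
game_id=306: home_pts < 83 → -2491
game_id=307: home_pts < 106 or quarter > 2 → 22281
game_id=308: home_pts < 106 or quarter > 2 → 6774
game_id=309: home_pts < 123 → -17582
game_id=310: home_pts < 106 or quarter > 2 → 30348
game_id=311: home_pts < 123 → -6026

27162, 57810, -16605, -5169, 48951, -20385, -2491, 22281, 6774, -17582, 30348, -6026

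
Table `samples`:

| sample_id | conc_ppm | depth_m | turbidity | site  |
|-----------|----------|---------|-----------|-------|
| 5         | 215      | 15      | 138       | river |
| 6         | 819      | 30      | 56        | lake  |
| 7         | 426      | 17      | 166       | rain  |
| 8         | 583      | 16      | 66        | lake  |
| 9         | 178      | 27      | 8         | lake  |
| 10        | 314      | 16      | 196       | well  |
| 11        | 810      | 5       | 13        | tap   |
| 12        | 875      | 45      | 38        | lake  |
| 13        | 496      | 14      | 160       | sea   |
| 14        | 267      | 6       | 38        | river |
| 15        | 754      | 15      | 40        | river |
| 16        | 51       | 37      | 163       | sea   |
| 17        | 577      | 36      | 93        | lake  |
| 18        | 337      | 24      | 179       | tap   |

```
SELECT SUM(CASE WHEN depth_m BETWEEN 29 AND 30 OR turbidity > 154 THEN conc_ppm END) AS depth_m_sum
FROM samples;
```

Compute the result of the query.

2443

sample_id=5: ✗
sample_id=6: ✓ → 819
sample_id=7: ✓ → 426
sample_id=8: ✗
sample_id=9: ✗
sample_id=10: ✓ → 314
sample_id=11: ✗
sample_id=12: ✗
sample_id=13: ✓ → 496
sample_id=14: ✗
sample_id=15: ✗
sample_id=16: ✓ → 51
sample_id=17: ✗
sample_id=18: ✓ → 337
depth_m_sum = 819 + 426 + 314 + 496 + 51 + 337 = 2443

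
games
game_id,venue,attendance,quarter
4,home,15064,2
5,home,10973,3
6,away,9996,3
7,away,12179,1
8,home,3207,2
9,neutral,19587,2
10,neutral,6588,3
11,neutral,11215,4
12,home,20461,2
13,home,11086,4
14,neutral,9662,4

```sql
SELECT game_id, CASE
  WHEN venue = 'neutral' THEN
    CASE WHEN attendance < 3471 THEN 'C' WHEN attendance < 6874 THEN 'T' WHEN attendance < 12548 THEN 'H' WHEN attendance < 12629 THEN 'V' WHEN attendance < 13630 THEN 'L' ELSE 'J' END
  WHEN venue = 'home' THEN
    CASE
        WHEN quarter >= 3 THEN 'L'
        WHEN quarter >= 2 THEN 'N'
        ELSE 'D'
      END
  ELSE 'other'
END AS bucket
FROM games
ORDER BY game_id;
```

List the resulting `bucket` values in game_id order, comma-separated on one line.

N, L, other, other, N, J, T, H, N, L, H

game_id=4: venue='home' → inner[quarter >= 2] → N
game_id=5: venue='home' → inner[quarter >= 3] → L
game_id=6: venue='away' → outer ELSE → other
game_id=7: venue='away' → outer ELSE → other
game_id=8: venue='home' → inner[quarter >= 2] → N
game_id=9: venue='neutral' → inner[ELSE] → J
game_id=10: venue='neutral' → inner[attendance < 6874] → T
game_id=11: venue='neutral' → inner[attendance < 12548] → H
game_id=12: venue='home' → inner[quarter >= 2] → N
game_id=13: venue='home' → inner[quarter >= 3] → L
game_id=14: venue='neutral' → inner[attendance < 12548] → H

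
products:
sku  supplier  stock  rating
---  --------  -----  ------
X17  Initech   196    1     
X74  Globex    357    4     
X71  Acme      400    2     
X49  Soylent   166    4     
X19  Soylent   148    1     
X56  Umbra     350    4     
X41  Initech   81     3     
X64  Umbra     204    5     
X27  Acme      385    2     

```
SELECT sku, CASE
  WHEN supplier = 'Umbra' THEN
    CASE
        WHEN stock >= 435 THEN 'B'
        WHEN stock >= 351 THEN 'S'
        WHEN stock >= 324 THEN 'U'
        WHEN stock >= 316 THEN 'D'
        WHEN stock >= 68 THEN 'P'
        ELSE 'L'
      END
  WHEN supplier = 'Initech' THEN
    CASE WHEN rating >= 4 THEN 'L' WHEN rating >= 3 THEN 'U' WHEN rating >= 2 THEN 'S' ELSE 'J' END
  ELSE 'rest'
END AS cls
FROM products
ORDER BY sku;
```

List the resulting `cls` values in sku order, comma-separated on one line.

sku=X17: supplier='Initech' → inner[ELSE] → J
sku=X19: supplier='Soylent' → outer ELSE → rest
sku=X27: supplier='Acme' → outer ELSE → rest
sku=X41: supplier='Initech' → inner[rating >= 3] → U
sku=X49: supplier='Soylent' → outer ELSE → rest
sku=X56: supplier='Umbra' → inner[stock >= 324] → U
sku=X64: supplier='Umbra' → inner[stock >= 68] → P
sku=X71: supplier='Acme' → outer ELSE → rest
sku=X74: supplier='Globex' → outer ELSE → rest

J, rest, rest, U, rest, U, P, rest, rest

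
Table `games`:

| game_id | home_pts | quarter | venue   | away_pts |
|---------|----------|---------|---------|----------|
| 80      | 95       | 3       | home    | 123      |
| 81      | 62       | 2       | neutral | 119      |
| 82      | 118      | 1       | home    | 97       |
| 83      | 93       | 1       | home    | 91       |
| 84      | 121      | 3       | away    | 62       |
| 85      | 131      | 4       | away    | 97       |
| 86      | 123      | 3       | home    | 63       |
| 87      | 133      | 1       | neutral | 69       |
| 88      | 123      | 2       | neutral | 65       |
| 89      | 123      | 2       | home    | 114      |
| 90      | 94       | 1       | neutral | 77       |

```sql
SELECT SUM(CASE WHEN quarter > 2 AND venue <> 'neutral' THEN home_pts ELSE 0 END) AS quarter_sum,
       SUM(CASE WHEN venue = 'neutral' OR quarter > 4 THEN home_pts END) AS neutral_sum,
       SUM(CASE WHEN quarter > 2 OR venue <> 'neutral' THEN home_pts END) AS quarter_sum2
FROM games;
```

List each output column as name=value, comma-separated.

quarter_sum=470, neutral_sum=412, quarter_sum2=804

[quarter_sum: quarter > 2 AND venue <> 'neutral']
game_id=80: ✓ → 95
game_id=81: ✗
game_id=82: ✗
game_id=83: ✗
game_id=84: ✓ → 121
game_id=85: ✓ → 131
game_id=86: ✓ → 123
game_id=87: ✗
game_id=88: ✗
game_id=89: ✗
game_id=90: ✗
quarter_sum = 95 + 121 + 131 + 123 = 470
—
[neutral_sum: venue = 'neutral' OR quarter > 4]
game_id=80: ✗
game_id=81: ✓ → 62
game_id=82: ✗
game_id=83: ✗
game_id=84: ✗
game_id=85: ✗
game_id=86: ✗
game_id=87: ✓ → 133
game_id=88: ✓ → 123
game_id=89: ✗
game_id=90: ✓ → 94
neutral_sum = 62 + 133 + 123 + 94 = 412
—
[quarter_sum2: quarter > 2 OR venue <> 'neutral']
game_id=80: ✓ → 95
game_id=81: ✗
game_id=82: ✓ → 118
game_id=83: ✓ → 93
game_id=84: ✓ → 121
game_id=85: ✓ → 131
game_id=86: ✓ → 123
game_id=87: ✗
game_id=88: ✗
game_id=89: ✓ → 123
game_id=90: ✗
quarter_sum2 = 95 + 118 + 93 + 121 + 131 + 123 + 123 = 804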